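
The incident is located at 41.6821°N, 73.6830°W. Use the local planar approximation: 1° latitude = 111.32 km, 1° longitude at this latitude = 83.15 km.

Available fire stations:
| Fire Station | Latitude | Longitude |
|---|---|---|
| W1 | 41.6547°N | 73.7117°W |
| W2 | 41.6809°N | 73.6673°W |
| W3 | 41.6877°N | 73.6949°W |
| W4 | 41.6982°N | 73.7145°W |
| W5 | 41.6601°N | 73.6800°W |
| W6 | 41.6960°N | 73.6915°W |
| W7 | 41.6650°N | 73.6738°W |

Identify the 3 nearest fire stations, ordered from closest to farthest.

W3, W2, W6

Distances from 41.6821°N, 73.6830°W:
W1: √((-0.0274·111.32)² + (-0.0287·83.15)²) = √(9.303525 + 5.694929) = 3.8728 km
W2: √((-0.0012·111.32)² + (0.0157·83.15)²) = √(0.017845 + 1.704213) = 1.3123 km
W3: √((0.0056·111.32)² + (-0.0119·83.15)²) = √(0.388618 + 0.979081) = 1.1695 km
W4: √((0.0161·111.32)² + (-0.0315·83.15)²) = √(3.212167 + 6.860340) = 3.1737 km
W5: √((-0.0220·111.32)² + (0.0030·83.15)²) = √(5.997797 + 0.062225) = 2.4617 km
W6: √((0.0139·111.32)² + (-0.0085·83.15)²) = √(2.394286 + 0.499531) = 1.7011 km
W7: √((-0.0171·111.32)² + (0.0092·83.15)²) = √(3.623586 + 0.585194) = 2.0515 km
Sorted: W3 (1.1695 km) < W2 (1.3123 km) < W6 (1.7011 km) < W7 (2.0515 km) < W5 (2.4617 km) < …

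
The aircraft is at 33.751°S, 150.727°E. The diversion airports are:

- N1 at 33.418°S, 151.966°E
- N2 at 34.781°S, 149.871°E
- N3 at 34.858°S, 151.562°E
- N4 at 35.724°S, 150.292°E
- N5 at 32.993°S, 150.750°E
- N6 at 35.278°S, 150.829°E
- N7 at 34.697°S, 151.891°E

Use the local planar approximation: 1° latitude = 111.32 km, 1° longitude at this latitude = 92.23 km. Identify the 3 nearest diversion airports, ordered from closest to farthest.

Distances from 33.751°S, 150.727°E:
N1: 120.135 km
N2: 139.211 km
N3: 145.316 km
N4: 223.269 km
N5: 84.407 km
N6: 170.246 km
N7: 150.383 km
Sorted: N5 (84.407 km) < N1 (120.135 km) < N2 (139.211 km) < N3 (145.316 km) < N7 (150.383 km) < …

N5, N1, N2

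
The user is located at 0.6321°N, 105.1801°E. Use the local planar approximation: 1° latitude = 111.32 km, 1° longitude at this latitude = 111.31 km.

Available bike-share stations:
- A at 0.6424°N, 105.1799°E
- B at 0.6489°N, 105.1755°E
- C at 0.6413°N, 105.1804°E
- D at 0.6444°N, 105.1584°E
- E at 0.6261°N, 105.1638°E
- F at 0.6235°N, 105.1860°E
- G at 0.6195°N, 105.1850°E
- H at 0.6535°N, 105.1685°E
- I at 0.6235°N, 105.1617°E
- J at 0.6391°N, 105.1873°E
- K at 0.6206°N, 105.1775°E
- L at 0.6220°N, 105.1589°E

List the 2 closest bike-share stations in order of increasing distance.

Distances from 0.6321°N, 105.1801°E:
A: √((0.0103·111.32)² + (-0.0002·111.31)²) = √(1.314682 + 0.000496) = 1.1468 km
B: √((0.0168·111.32)² + (-0.0046·111.31)²) = √(3.497558 + 0.262171) = 1.9390 km
C: √((0.0092·111.32)² + (0.0003·111.31)²) = √(1.048871 + 0.001115) = 1.0247 km
D: √((0.0123·111.32)² + (-0.0217·111.31)²) = √(1.874807 + 5.834288) = 2.7765 km
E: √((-0.0060·111.32)² + (-0.0163·111.31)²) = √(0.446117 + 3.291877) = 1.9334 km
F: √((-0.0086·111.32)² + (0.0059·111.31)²) = √(0.916523 + 0.431293) = 1.1610 km
G: √((-0.0126·111.32)² + (0.0049·111.31)²) = √(1.967377 + 0.297482) = 1.5049 km
H: √((0.0214·111.32)² + (-0.0116·111.31)²) = √(5.675106 + 1.667187) = 2.7097 km
I: √((-0.0086·111.32)² + (-0.0184·111.31)²) = √(0.916523 + 4.194730) = 2.2608 km
J: √((0.0070·111.32)² + (0.0072·111.31)²) = √(0.607215 + 0.642293) = 1.1178 km
K: √((-0.0115·111.32)² + (-0.0026·111.31)²) = √(1.638861 + 0.083756) = 1.3125 km
L: √((-0.0101·111.32)² + (-0.0212·111.31)²) = √(1.264122 + 5.568524) = 2.6139 km
Sorted: C (1.0247 km) < J (1.1178 km) < A (1.1468 km) < F (1.1610 km) < …

C, J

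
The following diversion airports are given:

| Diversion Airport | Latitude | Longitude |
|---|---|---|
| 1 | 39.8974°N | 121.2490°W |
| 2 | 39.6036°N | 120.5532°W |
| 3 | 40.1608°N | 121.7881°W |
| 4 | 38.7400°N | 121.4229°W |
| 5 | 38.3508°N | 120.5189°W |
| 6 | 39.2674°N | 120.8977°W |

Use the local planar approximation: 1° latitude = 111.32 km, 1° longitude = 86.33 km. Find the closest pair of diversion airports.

Pairwise distances:
1–2: √((-0.2938·111.32)² + (0.6958·86.33)²) = √(1069.670400 + 3608.214360) = 68.3951 km
1–3: √((0.2634·111.32)² + (-0.5391·86.33)²) = √(859.761387 + 2166.018419) = 55.0071 km
1–4: √((-1.1574·111.32)² + (-0.1739·86.33)²) = √(16600.201181 + 225.383774) = 129.7135 km
1–5: √((-1.5466·111.32)² + (0.7301·86.33)²) = √(29641.652188 + 3972.722030) = 183.3422 km
1–6: √((-0.6300·111.32)² + (0.3513·86.33)²) = √(4918.441319 + 919.771146) = 76.4082 km
2–3: √((0.5572·111.32)² + (-1.2349·86.33)²) = √(3847.411252 + 11365.461184) = 123.3405 km
2–4: √((-0.8636·111.32)² + (-0.8697·86.33)²) = √(9242.121267 + 5637.186744) = 121.9808 km
2–5: √((-1.2528·111.32)² + (0.0343·86.33)²) = √(19449.564651 + 8.768226) = 139.4931 km
2–6: √((-0.3362·111.32)² + (-0.3445·86.33)²) = √(1400.689308 + 884.508344) = 47.8037 km
3–4: √((-1.4208·111.32)² + (0.3652·86.33)²) = √(25015.678814 + 993.996876) = 161.2752 km
3–5: √((-1.8100·111.32)² + (1.2692·86.33)²) = √(40597.897717 + 12005.592789) = 229.3545 km
3–6: √((-0.8934·111.32)² + (0.8904·86.33)²) = √(9890.956494 + 5908.725091) = 125.6968 km
4–5: √((-0.3892·111.32)² + (0.9040·86.33)²) = √(1877.120093 + 6090.603711) = 89.2621 km
4–6: √((0.5274·111.32)² + (0.5252·86.33)²) = √(3446.883827 + 2055.762391) = 74.1798 km
5–6: √((0.9166·111.32)² + (-0.3788·86.33)²) = √(10411.327338 + 1069.407985) = 107.1482 km
Closest pair: 2–6 at 47.8037 km.

2 and 6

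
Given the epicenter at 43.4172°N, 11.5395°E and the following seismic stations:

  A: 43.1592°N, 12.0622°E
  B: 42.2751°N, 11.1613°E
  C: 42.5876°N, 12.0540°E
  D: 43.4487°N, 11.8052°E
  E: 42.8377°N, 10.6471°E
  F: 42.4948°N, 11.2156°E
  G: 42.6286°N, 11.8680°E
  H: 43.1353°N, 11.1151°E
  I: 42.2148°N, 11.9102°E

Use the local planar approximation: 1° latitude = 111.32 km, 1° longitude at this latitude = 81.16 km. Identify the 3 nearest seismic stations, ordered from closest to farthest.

Distances from 43.4172°N, 11.5395°E:
A: 51.2301 km
B: 130.7914 km
C: 101.3526 km
D: 21.8475 km
E: 96.9909 km
F: 105.9932 km
G: 91.7462 km
H: 46.5960 km
I: 137.1908 km
Sorted: D (21.8475 km) < H (46.5960 km) < A (51.2301 km) < G (91.7462 km) < E (96.9909 km) < …

D, H, A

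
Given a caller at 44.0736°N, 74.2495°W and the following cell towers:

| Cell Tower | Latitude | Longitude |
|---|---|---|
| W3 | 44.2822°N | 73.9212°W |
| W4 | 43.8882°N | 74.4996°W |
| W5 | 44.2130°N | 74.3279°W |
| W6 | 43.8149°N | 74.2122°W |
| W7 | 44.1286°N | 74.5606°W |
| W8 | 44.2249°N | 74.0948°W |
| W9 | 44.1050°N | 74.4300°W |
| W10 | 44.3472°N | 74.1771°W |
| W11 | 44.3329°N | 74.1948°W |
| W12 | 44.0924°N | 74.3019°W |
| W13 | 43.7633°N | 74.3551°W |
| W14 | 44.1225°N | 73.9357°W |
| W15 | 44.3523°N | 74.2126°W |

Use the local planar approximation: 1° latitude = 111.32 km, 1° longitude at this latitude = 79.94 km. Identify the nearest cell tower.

W12

Distances from 44.0736°N, 74.2495°W:
W3: √((0.2086·111.32)² + (0.3283·79.94)²) = √(539.231189 + 688.763387) = 35.0428 km
W4: √((-0.1854·111.32)² + (-0.2501·79.94)²) = √(425.957093 + 399.719809) = 28.7346 km
W5: √((0.1394·111.32)² + (-0.0784·79.94)²) = √(240.808572 + 39.278999) = 16.7358 km
W6: √((-0.2587·111.32)² + (0.0373·79.94)²) = √(829.352681 + 8.890905) = 28.9524 km
W7: √((0.0550·111.32)² + (-0.3111·79.94)²) = √(37.486231 + 618.483774) = 25.6119 km
W8: √((0.1513·111.32)² + (0.1547·79.94)²) = √(283.677082 + 152.935714) = 20.8953 km
W9: √((0.0314·111.32)² + (-0.1805·79.94)²) = √(12.218157 + 208.200947) = 14.8465 km
W10: √((0.2736·111.32)² + (0.0724·79.94)²) = √(927.638108 + 33.496962) = 31.0022 km
W11: √((0.2593·111.32)² + (0.0547·79.94)²) = √(833.204159 + 19.120663) = 29.1946 km
W12: √((0.0188·111.32)² + (-0.0524·79.94)²) = √(4.379879 + 17.546515) = 4.6826 km
W13: √((-0.3103·111.32)² + (-0.1056·79.94)²) = √(1193.190938 + 71.261691) = 35.5591 km
W14: √((0.0489·111.32)² + (0.3138·79.94)²) = √(29.632215 + 629.265854) = 25.6690 km
W15: √((0.2787·111.32)² + (0.0369·79.94)²) = √(962.543427 + 8.701237) = 31.1648 km
Minimum: W12 at 4.6826 km.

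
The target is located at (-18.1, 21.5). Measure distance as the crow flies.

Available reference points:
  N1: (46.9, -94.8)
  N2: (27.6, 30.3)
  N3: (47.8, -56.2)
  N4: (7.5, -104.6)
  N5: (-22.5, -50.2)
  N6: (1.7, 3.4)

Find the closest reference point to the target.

Distances from (-18.1, 21.5):
N1: √((65.0)² + (-116.3)²) = √(4225.000 + 13525.690) = 133.2
N2: √((45.7)² + (8.8)²) = √(2088.490 + 77.440) = 46.5
N3: √((65.9)² + (-77.7)²) = √(4342.810 + 6037.290) = 101.9
N4: √((25.6)² + (-126.1)²) = √(655.360 + 15901.210) = 128.7
N5: √((-4.4)² + (-71.7)²) = √(19.360 + 5140.890) = 71.8
N6: √((19.8)² + (-18.1)²) = √(392.040 + 327.610) = 26.8
Minimum: N6 at 26.8.

N6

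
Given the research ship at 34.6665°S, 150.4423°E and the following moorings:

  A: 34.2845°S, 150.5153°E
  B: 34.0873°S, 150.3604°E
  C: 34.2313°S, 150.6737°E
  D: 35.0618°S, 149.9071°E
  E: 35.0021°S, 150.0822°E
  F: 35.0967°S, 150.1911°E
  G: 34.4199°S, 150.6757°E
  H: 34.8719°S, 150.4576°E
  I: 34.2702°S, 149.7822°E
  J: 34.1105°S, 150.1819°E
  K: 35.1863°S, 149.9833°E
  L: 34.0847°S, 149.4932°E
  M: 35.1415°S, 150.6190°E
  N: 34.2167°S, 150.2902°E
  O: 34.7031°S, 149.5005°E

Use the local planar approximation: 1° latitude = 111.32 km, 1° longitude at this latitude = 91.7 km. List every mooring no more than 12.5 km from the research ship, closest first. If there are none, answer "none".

Distances from 34.6665°S, 150.4423°E:
A: √((0.3820·111.32)² + (0.0730·91.7)²) = √(1808.310988 + 44.810975) = 43.0479 km
B: √((0.5792·111.32)² + (-0.0819·91.7)²) = √(4157.224726 + 56.403555) = 64.9125 km
C: √((0.4352·111.32)² + (0.2314·91.7)²) = √(2347.059874 + 450.262088) = 52.8897 km
D: √((-0.3953·111.32)² + (-0.5352·91.7)²) = √(1936.422071 + 2408.634379) = 65.9170 km
E: √((-0.3356·111.32)² + (-0.3601·91.7)²) = √(1395.694283 + 1090.397668) = 49.8607 km
F: √((-0.4302·111.32)² + (-0.2512·91.7)²) = √(2293.439074 + 530.613068) = 53.1418 km
G: √((0.2466·111.32)² + (0.2334·91.7)²) = √(753.585511 + 458.078992) = 34.8090 km
H: √((-0.2054·111.32)² + (0.0153·91.7)²) = √(522.814078 + 1.968437) = 22.9081 km
I: √((0.3963·111.32)² + (-0.6601·91.7)²) = √(1946.231691 + 3664.022542) = 74.9016 km
J: √((0.5560·111.32)² + (-0.2604·91.7)²) = √(3830.857333 + 570.191359) = 66.3404 km
K: √((-0.5198·111.32)² + (-0.4590·91.7)²) = √(3348.258235 + 1771.593354) = 71.5531 km
L: √((0.5818·111.32)² + (-0.9491·91.7)²) = √(4194.631647 + 7574.650834) = 108.4863 km
M: √((-0.4750·111.32)² + (0.1767·91.7)²) = √(2795.977129 + 262.549847) = 55.3040 km
N: √((0.4498·111.32)² + (-0.1521·91.7)²) = √(2507.178746 + 194.534709) = 51.9780 km
O: √((-0.0366·111.32)² + (-0.9418·91.7)²) = √(16.600018 + 7458.578133) = 86.4591 km
Threshold 12.5 km: none within range.

none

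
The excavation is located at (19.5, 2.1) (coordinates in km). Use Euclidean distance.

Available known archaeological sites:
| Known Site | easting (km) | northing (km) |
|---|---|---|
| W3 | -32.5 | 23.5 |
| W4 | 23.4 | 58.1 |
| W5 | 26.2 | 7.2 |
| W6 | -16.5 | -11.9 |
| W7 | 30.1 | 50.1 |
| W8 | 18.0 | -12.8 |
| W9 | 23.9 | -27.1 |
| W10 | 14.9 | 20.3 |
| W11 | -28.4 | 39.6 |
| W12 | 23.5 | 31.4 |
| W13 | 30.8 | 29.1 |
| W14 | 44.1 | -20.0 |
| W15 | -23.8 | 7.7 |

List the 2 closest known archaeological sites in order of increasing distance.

Distances from (19.5, 2.1):
W3: √((-52.0)² + (21.4)²) = √(2704.000 + 457.960) = 56.2 km
W4: √((3.9)² + (56.0)²) = √(15.210 + 3136.000) = 56.1 km
W5: √((6.7)² + (5.1)²) = √(44.890 + 26.010) = 8.4 km
W6: √((-36.0)² + (-14.0)²) = √(1296.000 + 196.000) = 38.6 km
W7: √((10.6)² + (48.0)²) = √(112.360 + 2304.000) = 49.2 km
W8: √((-1.5)² + (-14.9)²) = √(2.250 + 222.010) = 15.0 km
W9: √((4.4)² + (-29.2)²) = √(19.360 + 852.640) = 29.5 km
W10: √((-4.6)² + (18.2)²) = √(21.160 + 331.240) = 18.8 km
W11: √((-47.9)² + (37.5)²) = √(2294.410 + 1406.250) = 60.8 km
W12: √((4.0)² + (29.3)²) = √(16.000 + 858.490) = 29.6 km
W13: √((11.3)² + (27.0)²) = √(127.690 + 729.000) = 29.3 km
W14: √((24.6)² + (-22.1)²) = √(605.160 + 488.410) = 33.1 km
W15: √((-43.3)² + (5.6)²) = √(1874.890 + 31.360) = 43.7 km
Sorted: W5 (8.4 km) < W8 (15.0 km) < W10 (18.8 km) < W13 (29.3 km) < …

W5, W8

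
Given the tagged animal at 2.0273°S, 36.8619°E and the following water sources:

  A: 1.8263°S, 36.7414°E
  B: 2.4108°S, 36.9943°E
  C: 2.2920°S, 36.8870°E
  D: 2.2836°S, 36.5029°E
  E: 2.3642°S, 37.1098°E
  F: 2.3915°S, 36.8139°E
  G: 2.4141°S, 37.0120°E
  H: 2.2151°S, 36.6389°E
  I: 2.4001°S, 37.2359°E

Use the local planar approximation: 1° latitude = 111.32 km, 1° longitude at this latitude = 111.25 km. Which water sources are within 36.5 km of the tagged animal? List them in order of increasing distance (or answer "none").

A, C, H

Distances from 2.0273°S, 36.8619°E:
A: √((0.2010·111.32)² + (-0.1205·111.25)²) = √(500.654945 + 179.710782) = 26.0838 km
B: √((-0.3835·111.32)² + (0.1324·111.25)²) = √(1822.540265 + 216.958170) = 45.1608 km
C: √((-0.2647·111.32)² + (0.0251·111.25)²) = √(868.268965 + 7.797358) = 29.5984 km
D: √((-0.2563·111.32)² + (-0.3590·111.25)²) = √(814.035993 + 1595.103752) = 49.0830 km
E: √((-0.3369·111.32)² + (0.2479·111.25)²) = √(1406.528114 + 760.594346) = 46.5524 km
F: √((-0.3642·111.32)² + (-0.0480·111.25)²) = √(1643.714091 + 28.515600) = 40.8929 km
G: √((-0.3868·111.32)² + (0.1501·111.25)²) = √(1854.040967 + 278.844077) = 46.1832 km
H: √((-0.1878·111.32)² + (-0.2230·111.25)²) = √(437.056488 + 615.474077) = 32.4427 km
I: √((-0.3728·111.32)² + (0.3740·111.25)²) = √(1722.257968 + 1731.184056) = 58.7660 km
Threshold 36.5 km: A (26.0838 km), C (29.5984 km), H (32.4427 km) are within range.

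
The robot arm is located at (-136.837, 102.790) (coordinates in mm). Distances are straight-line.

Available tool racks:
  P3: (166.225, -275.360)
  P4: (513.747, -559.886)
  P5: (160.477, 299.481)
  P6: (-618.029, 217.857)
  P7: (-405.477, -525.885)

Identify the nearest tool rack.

P5

Distances from (-136.837, 102.790):
P3: √((303.062)² + (-378.150)²) = √(91846.57584 + 142997.42250) = 484.607 mm
P4: √((650.584)² + (-662.676)²) = √(423259.54106 + 439139.48098) = 928.654 mm
P5: √((297.314)² + (196.691)²) = √(88395.61460 + 38687.34948) = 356.487 mm
P6: √((-481.192)² + (115.067)²) = √(231545.74086 + 13240.41449) = 494.759 mm
P7: √((-268.640)² + (-628.675)²) = √(72167.44960 + 395232.25562) = 683.666 mm
Minimum: P5 at 356.487 mm.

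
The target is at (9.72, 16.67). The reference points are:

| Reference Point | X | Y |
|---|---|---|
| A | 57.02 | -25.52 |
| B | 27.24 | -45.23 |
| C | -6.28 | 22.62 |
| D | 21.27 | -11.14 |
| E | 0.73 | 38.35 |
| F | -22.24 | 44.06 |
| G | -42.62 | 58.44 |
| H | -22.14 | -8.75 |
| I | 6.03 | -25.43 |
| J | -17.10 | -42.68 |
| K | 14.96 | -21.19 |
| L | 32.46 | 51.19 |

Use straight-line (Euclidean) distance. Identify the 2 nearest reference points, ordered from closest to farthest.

C, E

Distances from (9.72, 16.67):
A: √((47.30)² + (-42.19)²) = √(2237.2900 + 1779.9961) = 63.38
B: √((17.52)² + (-61.90)²) = √(306.9504 + 3831.6100) = 64.33
C: √((-16.00)² + (5.95)²) = √(256.0000 + 35.4025) = 17.07
D: √((11.55)² + (-27.81)²) = √(133.4025 + 773.3961) = 30.11
E: √((-8.99)² + (21.68)²) = √(80.8201 + 470.0224) = 23.47
F: √((-31.96)² + (27.39)²) = √(1021.4416 + 750.2121) = 42.09
G: √((-52.34)² + (41.77)²) = √(2739.4756 + 1744.7329) = 66.96
H: √((-31.86)² + (-25.42)²) = √(1015.0596 + 646.1764) = 40.76
I: √((-3.69)² + (-42.10)²) = √(13.6161 + 1772.4100) = 42.26
J: √((-26.82)² + (-59.35)²) = √(719.3124 + 3522.4225) = 65.13
K: √((5.24)² + (-37.86)²) = √(27.4576 + 1433.3796) = 38.22
L: √((22.74)² + (34.52)²) = √(517.1076 + 1191.6304) = 41.34
Sorted: C (17.07) < E (23.47) < D (30.11) < K (38.22) < …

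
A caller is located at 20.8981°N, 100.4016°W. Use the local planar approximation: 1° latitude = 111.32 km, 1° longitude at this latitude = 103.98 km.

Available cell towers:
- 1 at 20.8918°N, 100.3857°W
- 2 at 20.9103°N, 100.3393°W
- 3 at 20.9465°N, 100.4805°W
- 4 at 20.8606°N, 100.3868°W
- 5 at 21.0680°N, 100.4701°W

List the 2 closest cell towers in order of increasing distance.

1, 4

Distances from 20.8981°N, 100.4016°W:
1: √((-0.0063·111.32)² + (0.0159·103.98)²) = √(0.491844 + 2.733341) = 1.7959 km
2: √((0.0122·111.32)² + (0.0623·103.98)²) = √(1.844446 + 41.963888) = 6.6188 km
3: √((0.0484·111.32)² + (-0.0789·103.98)²) = √(29.029337 + 67.305977) = 9.8151 km
4: √((-0.0375·111.32)² + (0.0148·103.98)²) = √(17.426450 + 2.368226) = 4.4491 km
5: √((0.1699·111.32)² + (-0.0685·103.98)²) = √(357.711706 + 50.731858) = 20.2100 km
Sorted: 1 (1.7959 km) < 4 (4.4491 km) < 2 (6.6188 km) < 3 (9.8151 km) < …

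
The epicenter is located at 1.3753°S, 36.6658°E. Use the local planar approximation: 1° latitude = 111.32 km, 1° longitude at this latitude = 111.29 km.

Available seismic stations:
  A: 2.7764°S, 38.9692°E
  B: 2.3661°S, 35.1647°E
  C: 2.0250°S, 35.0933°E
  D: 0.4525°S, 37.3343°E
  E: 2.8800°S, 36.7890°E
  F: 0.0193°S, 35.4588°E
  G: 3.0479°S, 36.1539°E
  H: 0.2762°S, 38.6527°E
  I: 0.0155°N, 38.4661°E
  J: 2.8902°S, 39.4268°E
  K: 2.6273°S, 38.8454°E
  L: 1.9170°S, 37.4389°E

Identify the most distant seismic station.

Distances from 1.3753°S, 36.6658°E:
A: √((-1.4011·111.32)² + (2.3034·111.29)²) = √(24326.781897 + 65712.956923) = 300.0662 km
B: √((-0.9908·111.32)² + (-1.5011·111.29)²) = √(12165.175851 + 27908.181243) = 200.1833 km
C: √((-0.6497·111.32)² + (-1.5725·111.29)²) = √(5230.848344 + 30626.233762) = 189.3597 km
D: √((0.9228·111.32)² + (0.6685·111.29)²) = √(10552.650799 + 5534.967919) = 126.8370 km
E: √((-1.5047·111.32)² + (0.1232·111.29)²) = √(28057.323350 + 187.989547) = 168.0634 km
F: √((1.3560·111.32)² + (-1.2070·111.29)²) = √(22785.878348 + 18043.750989) = 202.0634 km
G: √((-1.6726·111.32)² + (-0.5119·111.29)²) = √(34668.143075 + 3245.506953) = 194.7143 km
H: √((1.0991·111.32)² + (1.9869·111.29)²) = √(14969.965900 + 48894.983551) = 252.7152 km
I: √((1.3908·111.32)² + (1.8003·111.29)²) = √(23970.426387 + 40142.281100) = 253.2049 km
J: √((-1.5149·111.32)² + (2.7610·111.29)²) = √(28439.000345 + 94415.891475) = 350.5066 km
K: √((-1.2520·111.32)² + (2.1796·111.29)²) = √(19424.732781 + 58839.081321) = 279.7567 km
L: √((-0.5417·111.32)² + (0.7731·111.29)²) = √(3636.336511 + 7402.588895) = 105.0663 km
Maximum: J at 350.5066 km.

J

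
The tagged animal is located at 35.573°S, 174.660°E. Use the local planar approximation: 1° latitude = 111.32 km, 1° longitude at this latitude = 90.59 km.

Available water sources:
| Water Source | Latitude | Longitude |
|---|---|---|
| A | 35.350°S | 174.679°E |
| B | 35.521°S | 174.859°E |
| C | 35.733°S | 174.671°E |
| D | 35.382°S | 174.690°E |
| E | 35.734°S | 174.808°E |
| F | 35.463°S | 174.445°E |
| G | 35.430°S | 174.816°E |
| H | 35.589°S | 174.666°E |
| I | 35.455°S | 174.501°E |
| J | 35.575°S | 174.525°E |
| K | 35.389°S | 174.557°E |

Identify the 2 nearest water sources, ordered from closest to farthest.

Distances from 35.573°S, 174.660°E:
A: √((0.223·111.32)² + (0.019·90.59)²) = √(616.24885 + 2.96256) = 24.884 km
B: √((0.052·111.32)² + (0.199·90.59)²) = √(33.50835 + 324.98751) = 18.934 km
C: √((-0.160·111.32)² + (0.011·90.59)²) = √(317.23885 + 0.99299) = 17.839 km
D: √((0.191·111.32)² + (0.030·90.59)²) = √(452.07775 + 7.38589) = 21.435 km
E: √((-0.161·111.32)² + (0.148·90.59)²) = √(321.21672 + 179.75623) = 22.382 km
F: √((0.110·111.32)² + (-0.215·90.59)²) = √(149.94492 + 379.34769) = 23.006 km
G: √((0.143·111.32)² + (0.156·90.59)²) = √(253.40692 + 199.71455) = 21.287 km
H: √((-0.016·111.32)² + (0.006·90.59)²) = √(3.17239 + 0.29544) = 1.862 km
I: √((0.118·111.32)² + (-0.159·90.59)²) = √(172.54819 + 207.46974) = 19.494 km
J: √((-0.002·111.32)² + (-0.135·90.59)²) = √(0.04957 + 149.56434) = 12.232 km
K: √((0.184·111.32)² + (-0.103·90.59)²) = √(419.54837 + 87.06327) = 22.508 km
Sorted: H (1.862 km) < J (12.232 km) < C (17.839 km) < B (18.934 km) < …

H, J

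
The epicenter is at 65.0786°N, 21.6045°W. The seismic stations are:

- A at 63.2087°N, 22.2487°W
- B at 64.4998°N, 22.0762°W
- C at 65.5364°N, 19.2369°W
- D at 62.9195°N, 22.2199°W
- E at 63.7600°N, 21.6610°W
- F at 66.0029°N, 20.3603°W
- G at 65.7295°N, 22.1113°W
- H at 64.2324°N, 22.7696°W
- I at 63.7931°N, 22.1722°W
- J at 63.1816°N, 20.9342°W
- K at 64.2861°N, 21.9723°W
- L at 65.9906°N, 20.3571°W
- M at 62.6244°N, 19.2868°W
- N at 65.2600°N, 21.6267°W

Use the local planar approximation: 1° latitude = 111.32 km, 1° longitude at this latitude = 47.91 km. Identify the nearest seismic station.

Distances from 65.0786°N, 21.6045°W:
A: √((-1.8699·111.32)² + (-0.6442·47.91)²) = √(43329.448221 + 952.563163) = 210.4329 km
B: √((-0.5788·111.32)² + (-0.4717·47.91)²) = √(4151.484686 + 510.721445) = 68.2803 km
C: √((0.4578·111.32)² + (2.3676·47.91)²) = √(2597.155614 + 12866.754195) = 124.3540 km
D: √((-2.1591·111.32)² + (-0.6154·47.91)²) = √(57768.608969 + 869.295288) = 242.1526 km
E: √((-1.3186·111.32)² + (-0.0565·47.91)²) = √(21546.291848 + 7.327389) = 146.8115 km
F: √((0.9243·111.32)² + (1.2442·47.91)²) = √(10586.985089 + 3553.307035) = 118.9130 km
G: √((0.6509·111.32)² + (-0.5068·47.91)²) = √(5250.189008 + 589.556666) = 76.4182 km
H: √((-0.8462·111.32)² + (-1.1651·47.91)²) = √(8873.448587 + 3115.865813) = 109.4957 km
I: √((-1.2855·111.32)² + (-0.5677·47.91)²) = √(20478.142335 + 739.758783) = 145.6637 km
J: √((-1.8970·111.32)² + (0.6703·47.91)²) = √(44594.475170 + 1031.313685) = 213.6019 km
K: √((-0.7925·111.32)² + (-0.3678·47.91)²) = √(7782.962485 + 310.510143) = 89.9637 km
L: √((0.9120·111.32)² + (1.2474·47.91)²) = √(10307.090088 + 3571.608280) = 117.8079 km
M: √((-2.4542·111.32)² + (2.3177·47.91)²) = √(74639.083644 + 12330.105236) = 294.9054 km
N: √((0.1814·111.32)² + (-0.0222·47.91)²) = √(407.775342 + 1.131249) = 20.2214 km
Minimum: N at 20.2214 km.

N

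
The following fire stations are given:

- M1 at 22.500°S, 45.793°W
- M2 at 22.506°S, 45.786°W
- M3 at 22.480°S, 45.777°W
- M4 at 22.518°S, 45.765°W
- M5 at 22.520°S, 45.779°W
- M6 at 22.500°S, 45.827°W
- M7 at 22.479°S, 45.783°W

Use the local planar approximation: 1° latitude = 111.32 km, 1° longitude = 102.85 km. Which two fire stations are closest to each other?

Pairwise distances:
M1–M2: √((-0.006·111.32)² + (0.007·102.85)²) = √(0.44612 + 0.51833) = 0.982 km
M1–M3: √((0.020·111.32)² + (0.016·102.85)²) = √(4.95686 + 2.70800) = 2.769 km
M1–M4: √((-0.018·111.32)² + (0.028·102.85)²) = √(4.01505 + 8.29325) = 3.508 km
M1–M5: √((-0.020·111.32)² + (0.014·102.85)²) = √(4.95686 + 2.07331) = 2.651 km
M1–M6: √((0.000·111.32)² + (-0.034·102.85)²) = √(0.00000 + 12.22831) = 3.497 km
M1–M7: √((0.021·111.32)² + (0.010·102.85)²) = √(5.46493 + 1.05781) = 2.554 km
M2–M3: √((0.026·111.32)² + (0.009·102.85)²) = √(8.37709 + 0.85683) = 3.039 km
M2–M4: √((-0.012·111.32)² + (0.021·102.85)²) = √(1.78447 + 4.66495) = 2.540 km
M2–M5: √((-0.014·111.32)² + (0.007·102.85)²) = √(2.42886 + 0.51833) = 1.717 km
M2–M6: √((0.006·111.32)² + (-0.041·102.85)²) = √(0.44612 + 17.78182) = 4.269 km
M2–M7: √((0.027·111.32)² + (0.003·102.85)²) = √(9.03387 + 0.09520) = 3.021 km
M3–M4: √((-0.038·111.32)² + (0.012·102.85)²) = √(17.89425 + 1.52325) = 4.407 km
M3–M5: √((-0.040·111.32)² + (-0.002·102.85)²) = √(19.82743 + 0.04231) = 4.458 km
M3–M6: √((-0.020·111.32)² + (-0.050·102.85)²) = √(4.95686 + 26.44531) = 5.604 km
M3–M7: √((0.001·111.32)² + (-0.006·102.85)²) = √(0.01239 + 0.38081) = 0.627 km
M4–M5: √((-0.002·111.32)² + (-0.014·102.85)²) = √(0.04957 + 2.07331) = 1.457 km
M4–M6: √((0.018·111.32)² + (-0.062·102.85)²) = √(4.01505 + 40.66230) = 6.684 km
M4–M7: √((0.039·111.32)² + (-0.018·102.85)²) = √(18.84845 + 3.42731) = 4.720 km
M5–M6: √((0.020·111.32)² + (-0.048·102.85)²) = √(4.95686 + 24.37199) = 5.416 km
M5–M7: √((0.041·111.32)² + (-0.004·102.85)²) = √(20.83119 + 0.16925) = 4.583 km
M6–M7: √((0.021·111.32)² + (0.044·102.85)²) = √(5.46493 + 20.47925) = 5.094 km
Closest pair: M3–M7 at 0.627 km.

M3 and M7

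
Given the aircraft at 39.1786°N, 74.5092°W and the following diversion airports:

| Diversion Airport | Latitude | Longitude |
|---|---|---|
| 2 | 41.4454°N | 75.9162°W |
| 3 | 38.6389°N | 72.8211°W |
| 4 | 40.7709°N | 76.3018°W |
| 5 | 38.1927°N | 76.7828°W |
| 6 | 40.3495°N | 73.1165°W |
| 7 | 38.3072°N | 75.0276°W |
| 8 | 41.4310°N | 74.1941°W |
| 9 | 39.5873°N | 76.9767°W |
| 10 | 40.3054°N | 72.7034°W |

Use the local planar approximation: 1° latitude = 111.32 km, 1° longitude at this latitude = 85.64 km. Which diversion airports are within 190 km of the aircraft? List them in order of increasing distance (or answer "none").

7, 3, 6

Distances from 39.1786°N, 74.5092°W:
2: 279.6332 km
3: 156.5557 km
4: 234.4934 km
5: 223.5119 km
6: 176.6784 km
7: 106.6809 km
8: 252.1851 km
9: 216.1589 km
10: 199.1237 km
Threshold 190 km: 7 (106.6809 km), 3 (156.5557 km), 6 (176.6784 km) are within range.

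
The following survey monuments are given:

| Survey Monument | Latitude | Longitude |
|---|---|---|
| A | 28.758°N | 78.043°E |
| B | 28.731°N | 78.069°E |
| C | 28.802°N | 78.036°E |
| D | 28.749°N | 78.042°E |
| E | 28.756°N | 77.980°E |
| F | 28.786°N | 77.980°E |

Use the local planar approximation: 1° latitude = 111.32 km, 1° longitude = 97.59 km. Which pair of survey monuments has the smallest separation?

A and D

Pairwise distances:
A–B: 3.933 km
A–C: 4.945 km
A–D: 1.007 km
A–E: 6.152 km
A–F: 6.893 km
B–C: 8.535 km
B–D: 3.310 km
B–E: 9.120 km
B–F: 10.627 km
C–D: 5.929 km
C–E: 7.489 km
C–F: 5.748 km
D–E: 6.101 km
D–F: 7.319 km
E–F: 3.340 km
Closest pair: A–D at 1.007 km.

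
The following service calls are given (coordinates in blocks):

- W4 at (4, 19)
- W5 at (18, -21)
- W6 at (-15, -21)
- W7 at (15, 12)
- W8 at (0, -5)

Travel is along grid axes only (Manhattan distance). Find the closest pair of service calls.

W4 and W7

Pairwise distances:
W4–W5: |14| + |-40| = 14 + 40 = 54 blocks
W4–W6: |-19| + |-40| = 19 + 40 = 59 blocks
W4–W7: |11| + |-7| = 11 + 7 = 18 blocks
W4–W8: |-4| + |-24| = 4 + 24 = 28 blocks
W5–W6: |-33| + |0| = 33 + 0 = 33 blocks
W5–W7: |-3| + |33| = 3 + 33 = 36 blocks
W5–W8: |-18| + |16| = 18 + 16 = 34 blocks
W6–W7: |30| + |33| = 30 + 33 = 63 blocks
W6–W8: |15| + |16| = 15 + 16 = 31 blocks
W7–W8: |-15| + |-17| = 15 + 17 = 32 blocks
Closest pair: W4–W7 at 18 blocks.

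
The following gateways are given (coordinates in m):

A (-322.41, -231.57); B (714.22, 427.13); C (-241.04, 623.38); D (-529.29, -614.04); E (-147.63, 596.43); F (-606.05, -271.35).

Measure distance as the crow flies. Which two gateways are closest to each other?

Pairwise distances:
A–B: √((1036.63)² + (658.70)²) = √(1074601.7569 + 433885.6900) = 1228.20 m
A–C: √((81.37)² + (854.95)²) = √(6621.0769 + 730939.5025) = 858.81 m
A–D: √((-206.88)² + (-382.47)²) = √(42799.3344 + 146283.3009) = 434.84 m
A–E: √((174.78)² + (828.00)²) = √(30548.0484 + 685584.0000) = 846.25 m
A–F: √((-283.64)² + (-39.78)²) = √(80451.6496 + 1582.4484) = 286.42 m
B–C: √((-955.26)² + (196.25)²) = √(912521.6676 + 38514.0625) = 975.21 m
B–D: √((-1243.51)² + (-1041.17)²) = √(1546317.1201 + 1084034.9689) = 1621.84 m
B–E: √((-861.85)² + (169.30)²) = √(742785.4225 + 28662.4900) = 878.32 m
B–F: √((-1320.27)² + (-698.48)²) = √(1743112.8729 + 487874.3104) = 1493.65 m
C–D: √((-288.25)² + (-1237.42)²) = √(83088.0625 + 1531208.2564) = 1270.55 m
C–E: √((93.41)² + (-26.95)²) = √(8725.4281 + 726.3025) = 97.22 m
C–F: √((-365.01)² + (-894.73)²) = √(133232.3001 + 800541.7729) = 966.32 m
D–E: √((381.66)² + (1210.47)²) = √(145664.3556 + 1465237.6209) = 1269.21 m
D–F: √((-76.76)² + (342.69)²) = √(5892.0976 + 117436.4361) = 351.18 m
E–F: √((-458.42)² + (-867.78)²) = √(210148.8964 + 753042.1284) = 981.42 m
Closest pair: C–E at 97.22 m.

C and E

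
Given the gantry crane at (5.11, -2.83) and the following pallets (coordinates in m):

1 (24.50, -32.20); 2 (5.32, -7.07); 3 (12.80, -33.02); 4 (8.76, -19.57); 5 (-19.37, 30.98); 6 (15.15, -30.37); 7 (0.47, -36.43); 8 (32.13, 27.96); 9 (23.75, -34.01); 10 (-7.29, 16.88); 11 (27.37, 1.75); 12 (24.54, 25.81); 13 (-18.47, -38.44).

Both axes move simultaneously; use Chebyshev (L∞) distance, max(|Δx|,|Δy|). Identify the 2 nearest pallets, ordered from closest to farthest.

2, 4

Distances from (5.11, -2.83):
1: max(|19.39|, |-29.37|) = 29.37 m
2: max(|0.21|, |-4.24|) = 4.24 m
3: max(|7.69|, |-30.19|) = 30.19 m
4: max(|3.65|, |-16.74|) = 16.74 m
5: max(|-24.48|, |33.81|) = 33.81 m
6: max(|10.04|, |-27.54|) = 27.54 m
7: max(|-4.64|, |-33.60|) = 33.60 m
8: max(|27.02|, |30.79|) = 30.79 m
9: max(|18.64|, |-31.18|) = 31.18 m
10: max(|-12.40|, |19.71|) = 19.71 m
11: max(|22.26|, |4.58|) = 22.26 m
12: max(|19.43|, |28.64|) = 28.64 m
13: max(|-23.58|, |-35.61|) = 35.61 m
Sorted: 2 (4.24 m) < 4 (16.74 m) < 10 (19.71 m) < 11 (22.26 m) < …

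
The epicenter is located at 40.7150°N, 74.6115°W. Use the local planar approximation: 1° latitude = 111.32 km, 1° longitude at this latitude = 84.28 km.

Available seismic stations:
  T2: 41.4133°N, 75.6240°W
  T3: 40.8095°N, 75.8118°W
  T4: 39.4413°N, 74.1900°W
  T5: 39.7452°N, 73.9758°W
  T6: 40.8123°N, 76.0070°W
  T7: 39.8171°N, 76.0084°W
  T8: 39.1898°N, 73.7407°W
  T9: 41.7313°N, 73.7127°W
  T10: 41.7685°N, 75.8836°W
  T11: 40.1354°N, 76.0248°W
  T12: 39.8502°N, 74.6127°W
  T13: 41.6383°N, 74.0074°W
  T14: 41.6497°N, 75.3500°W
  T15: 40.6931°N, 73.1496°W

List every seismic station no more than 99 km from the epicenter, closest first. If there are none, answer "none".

Distances from 40.7150°N, 74.6115°W:
T2: 115.4318 km
T3: 101.7068 km
T4: 146.1707 km
T5: 120.5215 km
T6: 118.1104 km
T7: 154.4389 km
T8: 184.9683 km
T9: 136.1529 km
T10: 158.8965 km
T11: 135.4653 km
T12: 96.2696 km
T13: 114.7008 km
T14: 121.2456 km
T15: 123.2330 km
Threshold 99 km: T12 (96.2696 km) is within range.

T12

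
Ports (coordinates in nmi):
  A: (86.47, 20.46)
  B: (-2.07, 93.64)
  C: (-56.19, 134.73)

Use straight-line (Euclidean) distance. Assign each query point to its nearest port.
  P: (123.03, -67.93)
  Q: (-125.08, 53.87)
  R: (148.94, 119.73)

P at (123.03, -67.93):
  A: √((-36.56)² + (88.39)²) = √(1336.6336 + 7812.7921) = 95.65 nmi
  B: √((-125.10)² + (161.57)²) = √(15650.0100 + 26104.8649) = 204.34 nmi
  C: √((-179.22)² + (202.66)²) = √(32119.8084 + 41071.0756) = 270.54 nmi
  → nearest: A (95.65 nmi)
Q at (-125.08, 53.87):
  A: √((211.55)² + (-33.41)²) = √(44753.4025 + 1116.2281) = 214.17 nmi
  B: √((123.01)² + (39.77)²) = √(15131.4601 + 1581.6529) = 129.28 nmi
  C: √((68.89)² + (80.86)²) = √(4745.8321 + 6538.3396) = 106.23 nmi
  → nearest: C (106.23 nmi)
R at (148.94, 119.73):
  A: √((-62.47)² + (-99.27)²) = √(3902.5009 + 9854.5329) = 117.29 nmi
  B: √((-151.01)² + (-26.09)²) = √(22804.0201 + 680.6881) = 153.25 nmi
  C: √((-205.13)² + (15.00)²) = √(42078.3169 + 225.0000) = 205.68 nmi
  → nearest: A (117.29 nmi)

P→A; Q→C; R→A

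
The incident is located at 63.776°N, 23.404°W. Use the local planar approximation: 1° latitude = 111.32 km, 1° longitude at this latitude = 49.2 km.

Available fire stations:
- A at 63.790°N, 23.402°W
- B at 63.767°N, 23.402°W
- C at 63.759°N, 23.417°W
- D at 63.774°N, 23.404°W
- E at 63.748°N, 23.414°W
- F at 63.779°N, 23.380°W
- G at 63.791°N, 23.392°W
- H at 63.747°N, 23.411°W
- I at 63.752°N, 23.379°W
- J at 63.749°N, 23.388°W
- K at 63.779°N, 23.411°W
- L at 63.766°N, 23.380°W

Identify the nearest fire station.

Distances from 63.776°N, 23.404°W:
A: 1.562 km
B: 1.007 km
C: 1.998 km
D: 0.223 km
E: 3.156 km
F: 1.227 km
G: 1.771 km
H: 3.247 km
I: 2.941 km
J: 3.107 km
K: 0.480 km
L: 1.623 km
Minimum: D at 0.223 km.

D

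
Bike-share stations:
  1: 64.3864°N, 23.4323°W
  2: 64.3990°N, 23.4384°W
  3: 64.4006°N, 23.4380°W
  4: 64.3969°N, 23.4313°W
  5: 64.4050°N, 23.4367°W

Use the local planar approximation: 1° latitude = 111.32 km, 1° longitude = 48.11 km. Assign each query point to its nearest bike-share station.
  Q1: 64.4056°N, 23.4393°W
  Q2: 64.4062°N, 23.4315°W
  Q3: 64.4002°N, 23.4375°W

Q1→5; Q2→5; Q3→3

Q1 at 64.4056°N, 23.4393°W:
  1: √((-0.0192·111.32)² + (0.0070·48.11)²) = √(4.568239 + 0.113414) = 2.1637 km
  2: √((-0.0066·111.32)² + (0.0009·48.11)²) = √(0.539802 + 0.001875) = 0.7360 km
  3: √((-0.0050·111.32)² + (0.0013·48.11)²) = √(0.309804 + 0.003912) = 0.5601 km
  4: √((-0.0087·111.32)² + (0.0080·48.11)²) = √(0.937961 + 0.148133) = 1.0422 km
  5: √((-0.0006·111.32)² + (0.0026·48.11)²) = √(0.004461 + 0.015647) = 0.1418 km
  → nearest: 5 (0.1418 km)
Q2 at 64.4062°N, 23.4315°W:
  1: √((-0.0198·111.32)² + (-0.0008·48.11)²) = √(4.858216 + 0.001481) = 2.2045 km
  2: √((-0.0072·111.32)² + (-0.0069·48.11)²) = √(0.642409 + 0.110197) = 0.8675 km
  3: √((-0.0056·111.32)² + (-0.0065·48.11)²) = √(0.388618 + 0.097791) = 0.6974 km
  4: √((-0.0093·111.32)² + (0.0002·48.11)²) = √(1.071796 + 0.000093) = 1.0353 km
  5: √((-0.0012·111.32)² + (-0.0052·48.11)²) = √(0.017845 + 0.062586) = 0.2836 km
  → nearest: 5 (0.2836 km)
Q3 at 64.4002°N, 23.4375°W:
  1: √((-0.0138·111.32)² + (0.0052·48.11)²) = √(2.359960 + 0.062586) = 1.5565 km
  2: √((-0.0012·111.32)² + (-0.0009·48.11)²) = √(0.017845 + 0.001875) = 0.1404 km
  3: √((0.0004·111.32)² + (-0.0005·48.11)²) = √(0.001983 + 0.000579) = 0.0506 km
  4: √((-0.0033·111.32)² + (0.0062·48.11)²) = √(0.134950 + 0.088972) = 0.4732 km
  5: √((0.0048·111.32)² + (0.0008·48.11)²) = √(0.285515 + 0.001481) = 0.5357 km
  → nearest: 3 (0.0506 km)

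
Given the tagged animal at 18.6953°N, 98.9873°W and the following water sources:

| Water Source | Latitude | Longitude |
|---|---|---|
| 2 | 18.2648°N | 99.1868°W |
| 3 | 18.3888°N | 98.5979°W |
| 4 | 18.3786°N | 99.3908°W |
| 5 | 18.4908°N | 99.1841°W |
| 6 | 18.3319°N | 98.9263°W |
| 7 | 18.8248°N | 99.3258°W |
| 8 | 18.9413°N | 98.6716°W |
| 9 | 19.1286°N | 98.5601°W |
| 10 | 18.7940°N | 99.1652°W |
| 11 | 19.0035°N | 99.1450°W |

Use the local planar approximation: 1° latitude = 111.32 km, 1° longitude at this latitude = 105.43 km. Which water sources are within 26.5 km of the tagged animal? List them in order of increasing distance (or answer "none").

10

Distances from 18.6953°N, 98.9873°W:
2: √((-0.4305·111.32)² + (-0.1995·105.43)²) = √(2296.638849 + 442.399078) = 52.3358 km
3: √((-0.3065·111.32)² + (0.3894·105.43)²) = √(1164.145739 + 1685.467208) = 53.3818 km
4: √((-0.3167·111.32)² + (-0.4035·105.43)²) = √(1242.918127 + 1809.737106) = 55.2508 km
5: √((-0.2045·111.32)² + (-0.1968·105.43)²) = √(518.242493 + 430.505398) = 30.8018 km
6: √((-0.3634·111.32)² + (0.0610·105.43)²) = √(1636.500873 + 41.360719) = 40.9617 km
7: √((0.1295·111.32)² + (-0.3385·105.43)²) = √(207.819326 + 1273.637270) = 38.4897 km
8: √((0.2460·111.32)² + (0.3157·105.43)²) = √(749.922889 + 1107.841365) = 43.1018 km
9: √((0.4333·111.32)² + (0.4272·105.43)²) = √(2326.610980 + 2028.574216) = 65.9938 km
10: √((0.0987·111.32)² + (-0.1779·105.43)²) = √(120.720410 + 351.787423) = 21.7372 km
11: √((0.3082·111.32)² + (-0.1577·105.43)²) = √(1177.095404 + 276.434217) = 38.1252 km
Threshold 26.5 km: 10 (21.7372 km) is within range.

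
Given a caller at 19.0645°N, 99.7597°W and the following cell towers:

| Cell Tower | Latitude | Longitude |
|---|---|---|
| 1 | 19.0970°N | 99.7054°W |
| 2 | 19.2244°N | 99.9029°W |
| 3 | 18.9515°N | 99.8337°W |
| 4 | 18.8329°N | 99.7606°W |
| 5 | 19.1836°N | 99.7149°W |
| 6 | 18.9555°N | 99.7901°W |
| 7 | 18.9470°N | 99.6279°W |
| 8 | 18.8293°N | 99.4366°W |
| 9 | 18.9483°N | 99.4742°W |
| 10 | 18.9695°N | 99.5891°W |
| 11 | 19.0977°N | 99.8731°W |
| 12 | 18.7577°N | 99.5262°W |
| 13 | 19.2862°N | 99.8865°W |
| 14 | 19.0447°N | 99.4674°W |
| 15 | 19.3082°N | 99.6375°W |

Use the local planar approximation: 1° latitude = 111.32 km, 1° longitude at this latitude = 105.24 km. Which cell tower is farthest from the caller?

Distances from 19.0645°N, 99.7597°W:
1: 6.7635 km
2: 23.3229 km
3: 14.7947 km
4: 25.7819 km
5: 14.0716 km
6: 12.5486 km
7: 19.0652 km
8: 42.9154 km
9: 32.7122 km
10: 20.8371 km
11: 12.4934 km
12: 42.0748 km
13: 28.0563 km
14: 30.8405 km
15: 30.0226 km
Maximum: 8 at 42.9154 km.

8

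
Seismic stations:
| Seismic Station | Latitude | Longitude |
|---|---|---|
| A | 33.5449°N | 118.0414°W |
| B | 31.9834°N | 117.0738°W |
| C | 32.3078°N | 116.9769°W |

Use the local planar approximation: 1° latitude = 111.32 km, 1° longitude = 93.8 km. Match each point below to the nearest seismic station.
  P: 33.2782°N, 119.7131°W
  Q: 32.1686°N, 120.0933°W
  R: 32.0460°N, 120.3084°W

P at 33.2782°N, 119.7131°W:
  A: √((0.2667·111.32)² + (1.6717·93.8)²) = √(881.439334 + 24587.952286) = 159.5913 km
  B: √((-1.2948·111.32)² + (2.6393·93.8)²) = √(20775.513974 + 61289.092701) = 286.4692 km
  C: √((-0.9704·111.32)² + (2.7362·93.8)²) = √(11669.385069 + 65872.076479) = 278.4627 km
  → nearest: A (159.5913 km)
Q at 32.1686°N, 120.0933°W:
  A: √((1.3763·111.32)² + (2.0519·93.8)²) = √(23473.217077 + 37044.015710) = 246.0025 km
  B: √((-0.1852·111.32)² + (3.0195·93.8)²) = √(425.038588 + 80218.723087) = 283.9785 km
  C: √((0.1392·111.32)² + (3.1164·93.8)²) = √(240.118082 + 85450.000208) = 292.7287 km
  → nearest: A (246.0025 km)
R at 32.0460°N, 120.3084°W:
  A: √((1.4989·111.32)² + (2.2670·93.8)²) = √(27841.441325 + 45217.725909) = 270.2946 km
  B: √((-0.0626·111.32)² + (3.2346·93.8)²) = √(48.561832 + 92054.885294) = 303.4855 km
  C: √((0.2618·111.32)² + (3.3315·93.8)²) = √(849.348022 + 97652.937528) = 313.8507 km
  → nearest: A (270.2946 km)

P→A; Q→A; R→A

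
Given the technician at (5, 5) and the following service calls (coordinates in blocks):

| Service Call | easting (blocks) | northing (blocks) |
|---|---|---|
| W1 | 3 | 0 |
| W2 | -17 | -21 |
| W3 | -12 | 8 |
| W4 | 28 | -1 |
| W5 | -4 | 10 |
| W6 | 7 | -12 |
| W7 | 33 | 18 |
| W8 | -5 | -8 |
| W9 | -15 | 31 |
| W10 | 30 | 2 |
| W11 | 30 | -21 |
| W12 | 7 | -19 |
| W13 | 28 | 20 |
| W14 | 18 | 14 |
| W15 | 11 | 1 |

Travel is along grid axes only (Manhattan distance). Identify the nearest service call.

W1

Distances from (5, 5):
W1: |-2| + |-5| = 2 + 5 = 7 blocks
W2: |-22| + |-26| = 22 + 26 = 48 blocks
W3: |-17| + |3| = 17 + 3 = 20 blocks
W4: |23| + |-6| = 23 + 6 = 29 blocks
W5: |-9| + |5| = 9 + 5 = 14 blocks
W6: |2| + |-17| = 2 + 17 = 19 blocks
W7: |28| + |13| = 28 + 13 = 41 blocks
W8: |-10| + |-13| = 10 + 13 = 23 blocks
W9: |-20| + |26| = 20 + 26 = 46 blocks
W10: |25| + |-3| = 25 + 3 = 28 blocks
W11: |25| + |-26| = 25 + 26 = 51 blocks
W12: |2| + |-24| = 2 + 24 = 26 blocks
W13: |23| + |15| = 23 + 15 = 38 blocks
W14: |13| + |9| = 13 + 9 = 22 blocks
W15: |6| + |-4| = 6 + 4 = 10 blocks
Minimum: W1 at 7 blocks.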